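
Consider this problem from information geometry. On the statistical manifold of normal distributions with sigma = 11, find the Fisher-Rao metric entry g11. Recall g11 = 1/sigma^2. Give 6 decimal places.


For the 2-parameter normal family, the Fisher metric has:
  g11 = 1/sigma^2, g22 = 2/sigma^2.
sigma = 11, sigma^2 = 121.
g11 = 0.008264

0.008264


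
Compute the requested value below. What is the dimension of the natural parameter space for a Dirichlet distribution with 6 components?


Exponential family dimension calculation:
Dirichlet with 6 components has 6 natural parameters.

6


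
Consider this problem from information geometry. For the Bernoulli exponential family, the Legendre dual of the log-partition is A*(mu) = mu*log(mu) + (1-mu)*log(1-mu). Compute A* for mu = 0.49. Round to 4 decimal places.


Legendre transform for Bernoulli:
A*(mu) = mu*log(mu) + (1-mu)*log(1-mu).
mu = 0.49, 1-mu = 0.51.
mu*log(mu) = 0.49*log(0.49) = -0.349541.
(1-mu)*log(1-mu) = 0.51*log(0.51) = -0.343406.
A* = -0.349541 + -0.343406 = -0.6929

-0.6929


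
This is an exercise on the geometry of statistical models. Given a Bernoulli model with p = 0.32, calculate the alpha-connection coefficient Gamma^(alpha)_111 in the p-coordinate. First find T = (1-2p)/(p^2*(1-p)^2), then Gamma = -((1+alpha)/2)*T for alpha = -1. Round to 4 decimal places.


Skewness (Amari-Chentsov) tensor: T = (1-2p)/(p^2*(1-p)^2).
p = 0.32, 1-2p = 0.36, p^2 = 0.1024, (1-p)^2 = 0.4624.
T = 0.36/(0.1024 * 0.4624) = 7.602995.
In the p-coordinate, Gamma^(alpha) = Gamma^(0) - (alpha/2)*T with Gamma^(0) = (1/2)*g'(p) = -T/2,
so Gamma^(alpha) = -((1+alpha)/2)*T.
alpha = -1, -(1+alpha)/2 = 0.0.
Gamma = 0.0 * 7.602995 = 0.0000

0.0000


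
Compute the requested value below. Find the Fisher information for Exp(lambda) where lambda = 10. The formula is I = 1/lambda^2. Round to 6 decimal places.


Fisher information for exponential: I(lambda) = 1/lambda^2.
lambda = 10, lambda^2 = 100.
I = 1/100 = 0.010000

0.010000


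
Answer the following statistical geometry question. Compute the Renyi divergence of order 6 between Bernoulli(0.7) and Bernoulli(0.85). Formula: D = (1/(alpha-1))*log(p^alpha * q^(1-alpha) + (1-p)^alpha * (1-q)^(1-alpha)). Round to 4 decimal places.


Renyi divergence of order alpha between Bernoulli distributions:
D = (1/(alpha-1))*log(p^alpha * q^(1-alpha) + (1-p)^alpha * (1-q)^(1-alpha)).
alpha = 6, p = 0.7, q = 0.85.
p^alpha * q^(1-alpha) = 0.7^6 * 0.85^-5 = 0.265151.
(1-p)^alpha * (1-q)^(1-alpha) = 0.3^6 * 0.15^-5 = 9.6.
sum = 0.265151 + 9.6 = 9.865151.
D = (1/5)*log(9.865151) = 0.4578

0.4578


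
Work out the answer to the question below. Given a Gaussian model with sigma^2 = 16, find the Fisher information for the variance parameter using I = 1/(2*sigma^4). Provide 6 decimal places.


Fisher information for variance: I(sigma^2) = 1/(2*sigma^4).
sigma^2 = 16, so sigma^4 = 256.
I = 1/(2*256) = 1/512 = 0.001953

0.001953


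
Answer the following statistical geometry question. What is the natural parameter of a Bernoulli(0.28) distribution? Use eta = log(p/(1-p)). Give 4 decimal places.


Natural parameter for Bernoulli: eta = log(p/(1-p)).
p = 0.28, 1-p = 0.72.
p/(1-p) = 0.388889.
eta = log(0.388889) = -0.9445

-0.9445


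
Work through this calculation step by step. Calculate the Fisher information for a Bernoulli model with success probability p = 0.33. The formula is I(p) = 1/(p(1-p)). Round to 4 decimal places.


For Bernoulli(p), Fisher information is I(p) = 1/(p*(1-p)).
p = 0.33, 1-p = 0.67.
p*(1-p) = 0.2211.
I(p) = 1/0.2211 = 4.5228

4.5228


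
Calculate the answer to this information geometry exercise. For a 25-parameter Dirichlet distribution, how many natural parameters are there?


Exponential family dimension calculation:
Dirichlet with 25 components has 25 natural parameters.

25


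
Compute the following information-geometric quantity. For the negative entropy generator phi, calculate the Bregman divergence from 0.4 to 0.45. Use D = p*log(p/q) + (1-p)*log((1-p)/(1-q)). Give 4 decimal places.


Bregman divergence with negative entropy generator:
D = p*log(p/q) + (1-p)*log((1-p)/(1-q)).
p = 0.4, q = 0.45.
p*log(p/q) = 0.4*log(0.4/0.45) = -0.047113.
(1-p)*log((1-p)/(1-q)) = 0.6*log(0.6/0.55) = 0.052207.
D = -0.047113 + 0.052207 = 0.0051

0.0051


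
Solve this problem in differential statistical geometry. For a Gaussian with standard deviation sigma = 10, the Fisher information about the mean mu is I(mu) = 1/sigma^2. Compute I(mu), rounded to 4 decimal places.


The Fisher information for the mean of a normal distribution is I(mu) = 1/sigma^2.
sigma = 10, so sigma^2 = 100.
I(mu) = 1/100 = 0.0100

0.0100


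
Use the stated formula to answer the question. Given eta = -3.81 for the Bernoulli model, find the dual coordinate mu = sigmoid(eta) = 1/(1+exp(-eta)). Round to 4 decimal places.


Dual coordinate (expectation parameter) for Bernoulli:
mu = 1/(1+exp(-eta)).
eta = -3.81.
exp(-eta) = exp(3.81) = 45.150439.
mu = 1/(1+45.150439) = 0.0217

0.0217


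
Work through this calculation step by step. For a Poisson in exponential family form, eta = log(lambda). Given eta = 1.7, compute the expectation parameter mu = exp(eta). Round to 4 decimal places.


Expectation parameter for Poisson exponential family:
mu = exp(eta).
eta = 1.7.
mu = exp(1.7) = 5.4739

5.4739


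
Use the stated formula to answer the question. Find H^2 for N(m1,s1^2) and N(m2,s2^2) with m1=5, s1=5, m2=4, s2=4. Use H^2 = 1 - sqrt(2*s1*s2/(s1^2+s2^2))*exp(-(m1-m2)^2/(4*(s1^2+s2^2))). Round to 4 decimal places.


Squared Hellinger distance for Gaussians:
H^2 = 1 - sqrt(2*s1*s2/(s1^2+s2^2)) * exp(-(m1-m2)^2/(4*(s1^2+s2^2))).
s1^2 = 25, s2^2 = 16, s1^2+s2^2 = 41.
sqrt(2*5*4/(41)) = 0.98773.
(m1-m2)^2 = (1)^2 = 1.
exp(-1/(4*41)) = exp(-0.006098) = 0.993921.
H^2 = 1 - 0.98773*0.993921 = 0.0183

0.0183


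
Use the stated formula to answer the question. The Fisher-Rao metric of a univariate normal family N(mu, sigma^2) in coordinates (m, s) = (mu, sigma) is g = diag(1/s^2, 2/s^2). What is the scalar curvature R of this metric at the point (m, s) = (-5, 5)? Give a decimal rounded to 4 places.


The metric has the form g = (A dm^2 + B ds^2)/s^2 with A = 1, B = 2.
Substitute u = sqrt(A/B)*m: g = B*(du^2 + ds^2)/s^2, i.e. B times the
Poincare upper half-plane metric, which has constant Gaussian curvature -1.
Scaling a 2D metric by a constant c divides the Gaussian curvature by c,
so K = -1/B = -1/(2) = -0.5000 everywhere (the point (m, s) = (-5, 5) is irrelevant:
the curvature is constant).
Scalar curvature in dimension 2: R = 2K = -2/(2) = -1.0000.

-1.0000


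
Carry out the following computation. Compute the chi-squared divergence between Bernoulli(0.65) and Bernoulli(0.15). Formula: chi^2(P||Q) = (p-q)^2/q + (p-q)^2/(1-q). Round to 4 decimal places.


Chi-squared divergence between Bernoulli distributions:
chi^2 = (p-q)^2/q + (p-q)^2/(1-q).
p = 0.65, q = 0.15, p-q = 0.5.
(p-q)^2 = 0.25.
term1 = 0.25/0.15 = 1.666667.
term2 = 0.25/0.85 = 0.294118.
chi^2 = 1.666667 + 0.294118 = 1.9608

1.9608


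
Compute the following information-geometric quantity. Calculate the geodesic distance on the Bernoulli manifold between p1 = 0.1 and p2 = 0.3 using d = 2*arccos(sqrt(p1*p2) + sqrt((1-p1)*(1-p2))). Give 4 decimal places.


Geodesic distance on Bernoulli manifold:
d(p1,p2) = 2*arccos(sqrt(p1*p2) + sqrt((1-p1)*(1-p2))).
sqrt(p1*p2) = sqrt(0.1*0.3) = 0.173205.
sqrt((1-p1)*(1-p2)) = sqrt(0.9*0.7) = 0.793725.
arg = 0.173205 + 0.793725 = 0.96693.
d = 2*arccos(0.96693) = 0.5158

0.5158


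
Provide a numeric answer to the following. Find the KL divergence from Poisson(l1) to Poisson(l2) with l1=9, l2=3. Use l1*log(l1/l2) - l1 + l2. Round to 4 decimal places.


KL divergence for Poisson:
KL = l1*log(l1/l2) - l1 + l2.
l1 = 9, l2 = 3.
log(9/3) = 1.098612.
l1*log(l1/l2) = 9 * 1.098612 = 9.887511.
KL = 9.887511 - 9 + 3 = 3.8875

3.8875


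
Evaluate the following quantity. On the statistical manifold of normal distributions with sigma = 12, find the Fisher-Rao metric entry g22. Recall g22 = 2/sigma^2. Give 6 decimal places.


For the 2-parameter normal family, the Fisher metric has:
  g11 = 1/sigma^2, g22 = 2/sigma^2.
sigma = 12, sigma^2 = 144.
g22 = 0.013889

0.013889


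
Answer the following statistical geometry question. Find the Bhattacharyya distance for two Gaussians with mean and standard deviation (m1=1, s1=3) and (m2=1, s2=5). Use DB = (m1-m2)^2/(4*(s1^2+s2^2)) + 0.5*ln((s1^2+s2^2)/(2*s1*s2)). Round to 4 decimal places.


Bhattacharyya distance between two Gaussians:
DB = (m1-m2)^2/(4*(s1^2+s2^2)) + (1/2)*ln((s1^2+s2^2)/(2*s1*s2)).
(m1-m2)^2 = (0)^2 = 0.
s1^2+s2^2 = 9 + 25 = 34.
term1 = 0/136 = 0.0.
term2 = 0.5*ln(34/30.0) = 0.062582.
DB = 0.0 + 0.062582 = 0.0626

0.0626


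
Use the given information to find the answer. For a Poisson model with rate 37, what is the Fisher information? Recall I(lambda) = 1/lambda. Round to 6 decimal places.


Fisher information for Poisson: I(lambda) = 1/lambda.
lambda = 37.
I(lambda) = 1/37 = 0.027027

0.027027


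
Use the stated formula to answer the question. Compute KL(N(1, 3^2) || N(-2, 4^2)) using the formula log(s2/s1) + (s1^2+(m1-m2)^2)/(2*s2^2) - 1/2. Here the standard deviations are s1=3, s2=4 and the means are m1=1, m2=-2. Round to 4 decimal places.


KL divergence between normal distributions:
KL = log(s2/s1) + (s1^2 + (m1-m2)^2)/(2*s2^2) - 1/2.
log(4/3) = 0.287682.
(3^2 + (1--2)^2)/(2*4^2) = (9 + 9)/32 = 0.5625.
KL = 0.287682 + 0.5625 - 0.5 = 0.3502

0.3502


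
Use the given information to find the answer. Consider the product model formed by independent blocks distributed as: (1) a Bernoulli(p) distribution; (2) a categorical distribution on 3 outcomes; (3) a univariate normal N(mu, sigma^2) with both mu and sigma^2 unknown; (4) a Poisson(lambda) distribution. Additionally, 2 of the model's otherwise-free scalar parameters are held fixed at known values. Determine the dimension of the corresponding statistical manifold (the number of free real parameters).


The dimension of a statistical manifold equals the number of free
(independent) real parameters of the model. For a product of independent
blocks the parameter counts add.
- Bernoulli (p): 1.
- categorical on 3 outcomes (probabilities sum to 1): 3-1 = 2.
- normal (mu, sigma^2): 2.
- Poisson (lambda): 1.
Total = 1 + 2 + 2 + 1 = 6.
2 parameter(s) fixed at known values: 6 - 2 = 4.
Dimension = 4

4


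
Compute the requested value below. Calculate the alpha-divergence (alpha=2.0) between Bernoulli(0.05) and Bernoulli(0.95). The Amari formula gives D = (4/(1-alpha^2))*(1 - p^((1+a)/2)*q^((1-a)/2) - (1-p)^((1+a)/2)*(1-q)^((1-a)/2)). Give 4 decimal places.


Amari alpha-divergence:
D = (4/(1-alpha^2))*(1 - p^((1+a)/2)*q^((1-a)/2) - (1-p)^((1+a)/2)*(1-q)^((1-a)/2)).
alpha = 2.0, p = 0.05, q = 0.95.
e1 = (1+alpha)/2 = 1.5, e2 = (1-alpha)/2 = -0.5.
t1 = p^e1 * q^e2 = 0.05^1.5 * 0.95^-0.5 = 0.011471.
t2 = (1-p)^e1 * (1-q)^e2 = 0.95^1.5 * 0.05^-0.5 = 4.140954.
4/(1-alpha^2) = -1.333333.
D = -1.333333*(1 - 0.011471 - 4.140954) = 4.2032

4.2032


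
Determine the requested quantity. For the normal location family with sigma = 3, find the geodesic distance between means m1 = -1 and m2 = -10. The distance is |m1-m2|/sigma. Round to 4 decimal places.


On the fixed-variance normal subfamily, geodesic distance = |m1-m2|/sigma.
|-1 - -10| = 9.
sigma = 3.
d = 9/3 = 3.0000

3.0000


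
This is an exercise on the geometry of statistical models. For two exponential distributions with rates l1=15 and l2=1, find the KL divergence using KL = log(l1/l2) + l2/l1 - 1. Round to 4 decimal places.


KL divergence for exponential family:
KL = log(l1/l2) + l2/l1 - 1.
log(15/1) = 2.70805.
1/15 = 0.066667.
KL = 2.70805 + 0.066667 - 1 = 1.7747

1.7747


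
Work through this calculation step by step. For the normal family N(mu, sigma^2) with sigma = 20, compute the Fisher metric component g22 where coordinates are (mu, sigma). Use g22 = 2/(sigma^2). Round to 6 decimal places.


For the 2-parameter normal family, the Fisher metric has:
  g11 = 1/sigma^2, g22 = 2/sigma^2.
sigma = 20, sigma^2 = 400.
g22 = 0.005000

0.005000


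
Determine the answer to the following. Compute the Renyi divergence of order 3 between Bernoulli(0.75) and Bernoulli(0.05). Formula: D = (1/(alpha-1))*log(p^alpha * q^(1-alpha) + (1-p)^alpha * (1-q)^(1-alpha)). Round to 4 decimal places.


Renyi divergence of order alpha between Bernoulli distributions:
D = (1/(alpha-1))*log(p^alpha * q^(1-alpha) + (1-p)^alpha * (1-q)^(1-alpha)).
alpha = 3, p = 0.75, q = 0.05.
p^alpha * q^(1-alpha) = 0.75^3 * 0.05^-2 = 168.75.
(1-p)^alpha * (1-q)^(1-alpha) = 0.25^3 * 0.95^-2 = 0.017313.
sum = 168.75 + 0.017313 = 168.767313.
D = (1/2)*log(168.767313) = 2.5643

2.5643


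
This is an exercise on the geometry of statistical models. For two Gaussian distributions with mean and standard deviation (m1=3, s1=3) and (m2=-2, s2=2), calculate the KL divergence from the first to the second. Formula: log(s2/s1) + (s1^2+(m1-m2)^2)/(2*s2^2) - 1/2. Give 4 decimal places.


KL divergence between normal distributions:
KL = log(s2/s1) + (s1^2 + (m1-m2)^2)/(2*s2^2) - 1/2.
log(2/3) = -0.405465.
(3^2 + (3--2)^2)/(2*2^2) = (9 + 25)/8 = 4.25.
KL = -0.405465 + 4.25 - 0.5 = 3.3445

3.3445


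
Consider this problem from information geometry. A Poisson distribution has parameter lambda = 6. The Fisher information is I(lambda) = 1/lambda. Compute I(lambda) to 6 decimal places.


Fisher information for Poisson: I(lambda) = 1/lambda.
lambda = 6.
I(lambda) = 1/6 = 0.166667

0.166667


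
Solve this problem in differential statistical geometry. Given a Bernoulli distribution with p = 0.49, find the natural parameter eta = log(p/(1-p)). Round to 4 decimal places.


Natural parameter for Bernoulli: eta = log(p/(1-p)).
p = 0.49, 1-p = 0.51.
p/(1-p) = 0.960784.
eta = log(0.960784) = -0.0400

-0.0400


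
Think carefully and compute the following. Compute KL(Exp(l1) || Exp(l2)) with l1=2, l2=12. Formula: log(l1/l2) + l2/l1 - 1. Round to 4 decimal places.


KL divergence for exponential family:
KL = log(l1/l2) + l2/l1 - 1.
log(2/12) = -1.791759.
12/2 = 6.0.
KL = -1.791759 + 6.0 - 1 = 3.2082

3.2082


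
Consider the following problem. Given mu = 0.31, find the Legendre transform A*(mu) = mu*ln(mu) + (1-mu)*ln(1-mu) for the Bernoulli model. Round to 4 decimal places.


Legendre transform for Bernoulli:
A*(mu) = mu*log(mu) + (1-mu)*log(1-mu).
mu = 0.31, 1-mu = 0.69.
mu*log(mu) = 0.31*log(0.31) = -0.363067.
(1-mu)*log(1-mu) = 0.69*log(0.69) = -0.256034.
A* = -0.363067 + -0.256034 = -0.6191

-0.6191


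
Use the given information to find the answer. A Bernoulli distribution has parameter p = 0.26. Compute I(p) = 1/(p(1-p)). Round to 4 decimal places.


For Bernoulli(p), Fisher information is I(p) = 1/(p*(1-p)).
p = 0.26, 1-p = 0.74.
p*(1-p) = 0.1924.
I(p) = 1/0.1924 = 5.1975

5.1975


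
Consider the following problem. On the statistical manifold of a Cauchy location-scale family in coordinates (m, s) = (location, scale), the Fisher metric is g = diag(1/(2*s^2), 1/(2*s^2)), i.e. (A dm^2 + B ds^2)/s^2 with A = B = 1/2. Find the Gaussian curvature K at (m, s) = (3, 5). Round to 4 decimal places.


The metric has the form g = (A dm^2 + B ds^2)/s^2 with A = 1/2, B = 1/2.
Substitute u = sqrt(A/B)*m: g = B*(du^2 + ds^2)/s^2, i.e. B times the
Poincare upper half-plane metric, which has constant Gaussian curvature -1.
Scaling a 2D metric by a constant c divides the Gaussian curvature by c,
so K = -1/B = -1/(1/2) = -2.0000 everywhere (the point (m, s) = (3, 5) is irrelevant:
the curvature is constant).
The requested Gaussian curvature is K = -2.0000.

-2.0000


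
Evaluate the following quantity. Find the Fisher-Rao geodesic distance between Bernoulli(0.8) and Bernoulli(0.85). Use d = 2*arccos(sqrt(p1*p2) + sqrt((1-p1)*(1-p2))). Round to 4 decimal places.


Geodesic distance on Bernoulli manifold:
d(p1,p2) = 2*arccos(sqrt(p1*p2) + sqrt((1-p1)*(1-p2))).
sqrt(p1*p2) = sqrt(0.8*0.85) = 0.824621.
sqrt((1-p1)*(1-p2)) = sqrt(0.2*0.15) = 0.173205.
arg = 0.824621 + 0.173205 = 0.997826.
d = 2*arccos(0.997826) = 0.1319

0.1319


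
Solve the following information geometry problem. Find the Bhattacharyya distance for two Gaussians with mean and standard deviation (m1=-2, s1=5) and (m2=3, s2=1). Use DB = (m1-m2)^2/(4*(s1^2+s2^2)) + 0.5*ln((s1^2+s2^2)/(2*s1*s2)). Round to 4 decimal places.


Bhattacharyya distance between two Gaussians:
DB = (m1-m2)^2/(4*(s1^2+s2^2)) + (1/2)*ln((s1^2+s2^2)/(2*s1*s2)).
(m1-m2)^2 = (-5)^2 = 25.
s1^2+s2^2 = 25 + 1 = 26.
term1 = 25/104 = 0.240385.
term2 = 0.5*ln(26/10.0) = 0.477756.
DB = 0.240385 + 0.477756 = 0.7181

0.7181


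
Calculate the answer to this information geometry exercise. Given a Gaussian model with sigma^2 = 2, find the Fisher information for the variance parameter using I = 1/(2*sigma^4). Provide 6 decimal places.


Fisher information for variance: I(sigma^2) = 1/(2*sigma^4).
sigma^2 = 2, so sigma^4 = 4.
I = 1/(2*4) = 1/8 = 0.125000

0.125000


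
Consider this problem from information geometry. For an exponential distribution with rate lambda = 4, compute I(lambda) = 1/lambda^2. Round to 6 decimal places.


Fisher information for exponential: I(lambda) = 1/lambda^2.
lambda = 4, lambda^2 = 16.
I = 1/16 = 0.062500

0.062500


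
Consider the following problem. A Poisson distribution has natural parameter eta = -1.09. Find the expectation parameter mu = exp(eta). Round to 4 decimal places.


Expectation parameter for Poisson exponential family:
mu = exp(eta).
eta = -1.09.
mu = exp(-1.09) = 0.3362

0.3362


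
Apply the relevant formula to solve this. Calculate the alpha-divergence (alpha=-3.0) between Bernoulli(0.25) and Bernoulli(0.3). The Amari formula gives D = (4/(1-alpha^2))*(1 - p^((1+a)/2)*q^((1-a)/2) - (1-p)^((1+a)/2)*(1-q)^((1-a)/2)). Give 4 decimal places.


Amari alpha-divergence:
D = (4/(1-alpha^2))*(1 - p^((1+a)/2)*q^((1-a)/2) - (1-p)^((1+a)/2)*(1-q)^((1-a)/2)).
alpha = -3.0, p = 0.25, q = 0.3.
e1 = (1+alpha)/2 = -1.0, e2 = (1-alpha)/2 = 2.0.
t1 = p^e1 * q^e2 = 0.25^-1.0 * 0.3^2.0 = 0.36.
t2 = (1-p)^e1 * (1-q)^e2 = 0.75^-1.0 * 0.7^2.0 = 0.653333.
4/(1-alpha^2) = -0.5.
D = -0.5*(1 - 0.36 - 0.653333) = 0.0067

0.0067


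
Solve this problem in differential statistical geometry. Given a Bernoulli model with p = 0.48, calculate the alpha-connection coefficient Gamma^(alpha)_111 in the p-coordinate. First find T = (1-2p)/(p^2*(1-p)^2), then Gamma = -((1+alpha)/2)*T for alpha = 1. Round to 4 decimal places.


Skewness (Amari-Chentsov) tensor: T = (1-2p)/(p^2*(1-p)^2).
p = 0.48, 1-2p = 0.04, p^2 = 0.2304, (1-p)^2 = 0.2704.
T = 0.04/(0.2304 * 0.2704) = 0.642053.
In the p-coordinate, Gamma^(alpha) = Gamma^(0) - (alpha/2)*T with Gamma^(0) = (1/2)*g'(p) = -T/2,
so Gamma^(alpha) = -((1+alpha)/2)*T.
alpha = 1, -(1+alpha)/2 = -1.0.
Gamma = -1.0 * 0.642053 = -0.6421

-0.6421


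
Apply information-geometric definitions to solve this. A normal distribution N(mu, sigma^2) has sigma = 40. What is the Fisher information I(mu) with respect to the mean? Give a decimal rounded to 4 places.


The Fisher information for the mean of a normal distribution is I(mu) = 1/sigma^2.
sigma = 40, so sigma^2 = 1600.
I(mu) = 1/1600 = 0.0006

0.0006


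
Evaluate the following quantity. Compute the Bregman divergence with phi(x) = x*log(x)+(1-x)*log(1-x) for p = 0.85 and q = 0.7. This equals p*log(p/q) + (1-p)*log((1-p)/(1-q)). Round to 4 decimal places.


Bregman divergence with negative entropy generator:
D = p*log(p/q) + (1-p)*log((1-p)/(1-q)).
p = 0.85, q = 0.7.
p*log(p/q) = 0.85*log(0.85/0.7) = 0.165033.
(1-p)*log((1-p)/(1-q)) = 0.15*log(0.15/0.3) = -0.103972.
D = 0.165033 + -0.103972 = 0.0611

0.0611


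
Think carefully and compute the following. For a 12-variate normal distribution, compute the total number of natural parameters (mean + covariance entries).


Exponential family dimension calculation:
For 12-dim MVN: mean has 12 params, covariance has 12*13/2 = 78 unique entries.
Total dim = 12 + 78 = 90.

90


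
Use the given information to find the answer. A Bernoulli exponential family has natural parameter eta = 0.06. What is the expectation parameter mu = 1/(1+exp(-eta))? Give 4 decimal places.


Dual coordinate (expectation parameter) for Bernoulli:
mu = 1/(1+exp(-eta)).
eta = 0.06.
exp(-eta) = exp(-0.06) = 0.941765.
mu = 1/(1+0.941765) = 0.5150

0.5150


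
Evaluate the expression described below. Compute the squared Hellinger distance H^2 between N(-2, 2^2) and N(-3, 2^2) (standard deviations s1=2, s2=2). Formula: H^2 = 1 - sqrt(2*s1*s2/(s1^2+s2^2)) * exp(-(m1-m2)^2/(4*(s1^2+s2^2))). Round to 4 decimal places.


Squared Hellinger distance for Gaussians:
H^2 = 1 - sqrt(2*s1*s2/(s1^2+s2^2)) * exp(-(m1-m2)^2/(4*(s1^2+s2^2))).
s1^2 = 4, s2^2 = 4, s1^2+s2^2 = 8.
sqrt(2*2*2/(8)) = 1.0.
(m1-m2)^2 = (1)^2 = 1.
exp(-1/(4*8)) = exp(-0.03125) = 0.969233.
H^2 = 1 - 1.0*0.969233 = 0.0308

0.0308


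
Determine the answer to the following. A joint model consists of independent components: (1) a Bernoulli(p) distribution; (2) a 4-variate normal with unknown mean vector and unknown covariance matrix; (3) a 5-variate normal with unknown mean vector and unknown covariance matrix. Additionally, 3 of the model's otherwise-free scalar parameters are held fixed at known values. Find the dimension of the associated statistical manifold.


The dimension of a statistical manifold equals the number of free
(independent) real parameters of the model. For a product of independent
blocks the parameter counts add.
- Bernoulli (p): 1.
- 4-variate normal: 4 (mean) + 4*5/2 = 10 (symmetric covariance) = 14.
- 5-variate normal: 5 (mean) + 5*6/2 = 15 (symmetric covariance) = 20.
Total = 1 + 14 + 20 = 35.
3 parameter(s) fixed at known values: 35 - 3 = 32.
Dimension = 32

32


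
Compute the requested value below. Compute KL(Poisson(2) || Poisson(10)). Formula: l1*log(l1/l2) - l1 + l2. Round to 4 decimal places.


KL divergence for Poisson:
KL = l1*log(l1/l2) - l1 + l2.
l1 = 2, l2 = 10.
log(2/10) = -1.609438.
l1*log(l1/l2) = 2 * -1.609438 = -3.218876.
KL = -3.218876 - 2 + 10 = 4.7811

4.7811


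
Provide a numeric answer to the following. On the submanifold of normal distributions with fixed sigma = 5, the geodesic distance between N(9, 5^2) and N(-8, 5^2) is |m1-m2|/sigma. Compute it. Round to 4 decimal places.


On the fixed-variance normal subfamily, geodesic distance = |m1-m2|/sigma.
|9 - -8| = 17.
sigma = 5.
d = 17/5 = 3.4000

3.4000


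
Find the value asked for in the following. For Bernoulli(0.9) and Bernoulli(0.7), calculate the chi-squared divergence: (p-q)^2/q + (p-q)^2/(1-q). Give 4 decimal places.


Chi-squared divergence between Bernoulli distributions:
chi^2 = (p-q)^2/q + (p-q)^2/(1-q).
p = 0.9, q = 0.7, p-q = 0.2.
(p-q)^2 = 0.04.
term1 = 0.04/0.7 = 0.057143.
term2 = 0.04/0.3 = 0.133333.
chi^2 = 0.057143 + 0.133333 = 0.1905

0.1905


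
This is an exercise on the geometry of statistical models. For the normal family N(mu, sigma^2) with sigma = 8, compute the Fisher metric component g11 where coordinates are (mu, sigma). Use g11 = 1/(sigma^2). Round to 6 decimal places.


For the 2-parameter normal family, the Fisher metric has:
  g11 = 1/sigma^2, g22 = 2/sigma^2.
sigma = 8, sigma^2 = 64.
g11 = 0.015625

0.015625


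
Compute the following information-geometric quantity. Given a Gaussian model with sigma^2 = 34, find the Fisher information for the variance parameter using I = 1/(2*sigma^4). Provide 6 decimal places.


Fisher information for variance: I(sigma^2) = 1/(2*sigma^4).
sigma^2 = 34, so sigma^4 = 1156.
I = 1/(2*1156) = 1/2312 = 0.000433

0.000433


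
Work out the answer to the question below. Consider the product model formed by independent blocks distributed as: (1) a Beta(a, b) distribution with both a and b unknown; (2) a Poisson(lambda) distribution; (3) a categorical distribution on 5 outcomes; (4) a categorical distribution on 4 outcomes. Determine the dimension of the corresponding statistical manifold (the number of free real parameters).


The dimension of a statistical manifold equals the number of free
(independent) real parameters of the model. For a product of independent
blocks the parameter counts add.
- Beta (a, b): 2.
- Poisson (lambda): 1.
- categorical on 5 outcomes (probabilities sum to 1): 5-1 = 4.
- categorical on 4 outcomes (probabilities sum to 1): 4-1 = 3.
Total = 2 + 1 + 4 + 3 = 10.
Dimension = 10

10


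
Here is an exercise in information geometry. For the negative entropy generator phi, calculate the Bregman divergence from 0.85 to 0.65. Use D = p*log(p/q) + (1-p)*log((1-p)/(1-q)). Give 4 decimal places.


Bregman divergence with negative entropy generator:
D = p*log(p/q) + (1-p)*log((1-p)/(1-q)).
p = 0.85, q = 0.65.
p*log(p/q) = 0.85*log(0.85/0.65) = 0.228024.
(1-p)*log((1-p)/(1-q)) = 0.15*log(0.15/0.35) = -0.127095.
D = 0.228024 + -0.127095 = 0.1009

0.1009


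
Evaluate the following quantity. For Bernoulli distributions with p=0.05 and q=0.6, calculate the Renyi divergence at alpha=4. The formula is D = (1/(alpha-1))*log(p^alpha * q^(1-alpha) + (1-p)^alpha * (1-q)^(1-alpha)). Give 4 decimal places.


Renyi divergence of order alpha between Bernoulli distributions:
D = (1/(alpha-1))*log(p^alpha * q^(1-alpha) + (1-p)^alpha * (1-q)^(1-alpha)).
alpha = 4, p = 0.05, q = 0.6.
p^alpha * q^(1-alpha) = 0.05^4 * 0.6^-3 = 2.9e-05.
(1-p)^alpha * (1-q)^(1-alpha) = 0.95^4 * 0.4^-3 = 12.72666.
sum = 2.9e-05 + 12.72666 = 12.726689.
D = (1/3)*log(12.726689) = 0.8479

0.8479


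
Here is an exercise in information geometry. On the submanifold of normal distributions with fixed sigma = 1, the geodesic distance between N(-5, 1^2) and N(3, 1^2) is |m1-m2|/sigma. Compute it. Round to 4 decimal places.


On the fixed-variance normal subfamily, geodesic distance = |m1-m2|/sigma.
|-5 - 3| = 8.
sigma = 1.
d = 8/1 = 8.0000

8.0000


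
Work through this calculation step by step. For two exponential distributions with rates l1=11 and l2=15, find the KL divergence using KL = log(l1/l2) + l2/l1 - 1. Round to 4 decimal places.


KL divergence for exponential family:
KL = log(l1/l2) + l2/l1 - 1.
log(11/15) = -0.310155.
15/11 = 1.363636.
KL = -0.310155 + 1.363636 - 1 = 0.0535

0.0535


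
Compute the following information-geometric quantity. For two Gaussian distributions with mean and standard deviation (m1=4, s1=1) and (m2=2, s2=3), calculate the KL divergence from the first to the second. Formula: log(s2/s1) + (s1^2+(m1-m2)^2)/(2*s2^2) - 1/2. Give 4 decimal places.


KL divergence between normal distributions:
KL = log(s2/s1) + (s1^2 + (m1-m2)^2)/(2*s2^2) - 1/2.
log(3/1) = 1.098612.
(1^2 + (4-2)^2)/(2*3^2) = (1 + 4)/18 = 0.277778.
KL = 1.098612 + 0.277778 - 0.5 = 0.8764

0.8764


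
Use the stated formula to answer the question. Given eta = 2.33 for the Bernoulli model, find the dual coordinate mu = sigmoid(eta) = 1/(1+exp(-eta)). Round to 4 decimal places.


Dual coordinate (expectation parameter) for Bernoulli:
mu = 1/(1+exp(-eta)).
eta = 2.33.
exp(-eta) = exp(-2.33) = 0.097296.
mu = 1/(1+0.097296) = 0.9113

0.9113


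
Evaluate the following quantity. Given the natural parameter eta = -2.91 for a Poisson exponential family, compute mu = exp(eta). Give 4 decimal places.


Expectation parameter for Poisson exponential family:
mu = exp(eta).
eta = -2.91.
mu = exp(-2.91) = 0.0545

0.0545


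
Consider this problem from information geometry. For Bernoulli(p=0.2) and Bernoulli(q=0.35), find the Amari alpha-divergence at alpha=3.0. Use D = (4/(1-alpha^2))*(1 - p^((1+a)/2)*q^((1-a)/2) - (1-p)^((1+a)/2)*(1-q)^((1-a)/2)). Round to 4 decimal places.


Amari alpha-divergence:
D = (4/(1-alpha^2))*(1 - p^((1+a)/2)*q^((1-a)/2) - (1-p)^((1+a)/2)*(1-q)^((1-a)/2)).
alpha = 3.0, p = 0.2, q = 0.35.
e1 = (1+alpha)/2 = 2.0, e2 = (1-alpha)/2 = -1.0.
t1 = p^e1 * q^e2 = 0.2^2.0 * 0.35^-1.0 = 0.114286.
t2 = (1-p)^e1 * (1-q)^e2 = 0.8^2.0 * 0.65^-1.0 = 0.984615.
4/(1-alpha^2) = -0.5.
D = -0.5*(1 - 0.114286 - 0.984615) = 0.0495

0.0495


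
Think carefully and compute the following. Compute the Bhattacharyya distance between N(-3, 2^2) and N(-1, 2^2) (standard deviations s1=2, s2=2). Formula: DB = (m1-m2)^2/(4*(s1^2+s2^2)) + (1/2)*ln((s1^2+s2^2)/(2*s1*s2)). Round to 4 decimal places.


Bhattacharyya distance between two Gaussians:
DB = (m1-m2)^2/(4*(s1^2+s2^2)) + (1/2)*ln((s1^2+s2^2)/(2*s1*s2)).
(m1-m2)^2 = (-2)^2 = 4.
s1^2+s2^2 = 4 + 4 = 8.
term1 = 4/32 = 0.125.
term2 = 0.5*ln(8/8.0) = 0.0.
DB = 0.125 + 0.0 = 0.1250

0.1250


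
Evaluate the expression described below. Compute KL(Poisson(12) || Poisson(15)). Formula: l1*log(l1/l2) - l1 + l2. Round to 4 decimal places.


KL divergence for Poisson:
KL = l1*log(l1/l2) - l1 + l2.
l1 = 12, l2 = 15.
log(12/15) = -0.223144.
l1*log(l1/l2) = 12 * -0.223144 = -2.677723.
KL = -2.677723 - 12 + 15 = 0.3223

0.3223


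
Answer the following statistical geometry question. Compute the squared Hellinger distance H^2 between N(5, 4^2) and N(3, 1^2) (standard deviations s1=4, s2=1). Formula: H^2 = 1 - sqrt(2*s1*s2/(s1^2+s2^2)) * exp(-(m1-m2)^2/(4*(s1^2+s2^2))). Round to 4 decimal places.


Squared Hellinger distance for Gaussians:
H^2 = 1 - sqrt(2*s1*s2/(s1^2+s2^2)) * exp(-(m1-m2)^2/(4*(s1^2+s2^2))).
s1^2 = 16, s2^2 = 1, s1^2+s2^2 = 17.
sqrt(2*4*1/(17)) = 0.685994.
(m1-m2)^2 = (2)^2 = 4.
exp(-4/(4*17)) = exp(-0.058824) = 0.942873.
H^2 = 1 - 0.685994*0.942873 = 0.3532

0.3532


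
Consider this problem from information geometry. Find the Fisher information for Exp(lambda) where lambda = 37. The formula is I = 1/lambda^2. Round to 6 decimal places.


Fisher information for exponential: I(lambda) = 1/lambda^2.
lambda = 37, lambda^2 = 1369.
I = 1/1369 = 0.000730

0.000730


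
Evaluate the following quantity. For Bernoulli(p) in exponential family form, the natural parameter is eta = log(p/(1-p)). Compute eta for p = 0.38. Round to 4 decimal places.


Natural parameter for Bernoulli: eta = log(p/(1-p)).
p = 0.38, 1-p = 0.62.
p/(1-p) = 0.612903.
eta = log(0.612903) = -0.4895

-0.4895


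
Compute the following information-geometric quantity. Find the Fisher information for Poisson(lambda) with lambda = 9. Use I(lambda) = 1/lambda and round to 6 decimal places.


Fisher information for Poisson: I(lambda) = 1/lambda.
lambda = 9.
I(lambda) = 1/9 = 0.111111

0.111111


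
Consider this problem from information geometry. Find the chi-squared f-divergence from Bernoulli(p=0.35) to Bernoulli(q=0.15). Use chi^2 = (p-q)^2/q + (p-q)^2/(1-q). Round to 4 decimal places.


Chi-squared divergence between Bernoulli distributions:
chi^2 = (p-q)^2/q + (p-q)^2/(1-q).
p = 0.35, q = 0.15, p-q = 0.2.
(p-q)^2 = 0.04.
term1 = 0.04/0.15 = 0.266667.
term2 = 0.04/0.85 = 0.047059.
chi^2 = 0.266667 + 0.047059 = 0.3137

0.3137


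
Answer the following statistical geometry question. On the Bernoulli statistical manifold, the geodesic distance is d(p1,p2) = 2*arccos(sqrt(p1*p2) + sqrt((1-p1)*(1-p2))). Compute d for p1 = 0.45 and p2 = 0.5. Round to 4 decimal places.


Geodesic distance on Bernoulli manifold:
d(p1,p2) = 2*arccos(sqrt(p1*p2) + sqrt((1-p1)*(1-p2))).
sqrt(p1*p2) = sqrt(0.45*0.5) = 0.474342.
sqrt((1-p1)*(1-p2)) = sqrt(0.55*0.5) = 0.524404.
arg = 0.474342 + 0.524404 = 0.998746.
d = 2*arccos(0.998746) = 0.1002

0.1002


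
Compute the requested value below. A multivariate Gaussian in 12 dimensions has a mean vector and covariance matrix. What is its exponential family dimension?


Exponential family dimension calculation:
For 12-dim MVN: mean has 12 params, covariance has 12*13/2 = 78 unique entries.
Total dim = 12 + 78 = 90.

90


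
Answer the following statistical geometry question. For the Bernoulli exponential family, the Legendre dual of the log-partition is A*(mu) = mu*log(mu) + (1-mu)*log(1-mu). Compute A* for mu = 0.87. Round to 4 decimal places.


Legendre transform for Bernoulli:
A*(mu) = mu*log(mu) + (1-mu)*log(1-mu).
mu = 0.87, 1-mu = 0.13.
mu*log(mu) = 0.87*log(0.87) = -0.121158.
(1-mu)*log(1-mu) = 0.13*log(0.13) = -0.265229.
A* = -0.121158 + -0.265229 = -0.3864

-0.3864


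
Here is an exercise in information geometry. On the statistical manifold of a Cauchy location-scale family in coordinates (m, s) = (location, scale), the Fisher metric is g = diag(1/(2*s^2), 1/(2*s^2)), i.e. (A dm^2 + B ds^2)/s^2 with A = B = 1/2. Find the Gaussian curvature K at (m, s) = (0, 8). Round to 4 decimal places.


The metric has the form g = (A dm^2 + B ds^2)/s^2 with A = 1/2, B = 1/2.
Substitute u = sqrt(A/B)*m: g = B*(du^2 + ds^2)/s^2, i.e. B times the
Poincare upper half-plane metric, which has constant Gaussian curvature -1.
Scaling a 2D metric by a constant c divides the Gaussian curvature by c,
so K = -1/B = -1/(1/2) = -2.0000 everywhere (the point (m, s) = (0, 8) is irrelevant:
the curvature is constant).
The requested Gaussian curvature is K = -2.0000.

-2.0000


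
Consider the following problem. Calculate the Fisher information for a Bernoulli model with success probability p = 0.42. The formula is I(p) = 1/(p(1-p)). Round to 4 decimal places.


For Bernoulli(p), Fisher information is I(p) = 1/(p*(1-p)).
p = 0.42, 1-p = 0.58.
p*(1-p) = 0.2436.
I(p) = 1/0.2436 = 4.1051

4.1051


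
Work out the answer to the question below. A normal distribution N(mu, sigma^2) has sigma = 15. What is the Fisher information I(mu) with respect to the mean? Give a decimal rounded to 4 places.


The Fisher information for the mean of a normal distribution is I(mu) = 1/sigma^2.
sigma = 15, so sigma^2 = 225.
I(mu) = 1/225 = 0.0044

0.0044


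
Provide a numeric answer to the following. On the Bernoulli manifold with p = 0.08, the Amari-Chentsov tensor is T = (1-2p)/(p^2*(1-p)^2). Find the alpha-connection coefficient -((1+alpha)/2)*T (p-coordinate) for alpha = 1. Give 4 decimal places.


Skewness (Amari-Chentsov) tensor: T = (1-2p)/(p^2*(1-p)^2).
p = 0.08, 1-2p = 0.84, p^2 = 0.0064, (1-p)^2 = 0.8464.
T = 0.84/(0.0064 * 0.8464) = 155.068526.
In the p-coordinate, Gamma^(alpha) = Gamma^(0) - (alpha/2)*T with Gamma^(0) = (1/2)*g'(p) = -T/2,
so Gamma^(alpha) = -((1+alpha)/2)*T.
alpha = 1, -(1+alpha)/2 = -1.0.
Gamma = -1.0 * 155.068526 = -155.0685

-155.0685


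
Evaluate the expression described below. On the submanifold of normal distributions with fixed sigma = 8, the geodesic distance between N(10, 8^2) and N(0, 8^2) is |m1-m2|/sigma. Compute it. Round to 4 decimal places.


On the fixed-variance normal subfamily, geodesic distance = |m1-m2|/sigma.
|10 - 0| = 10.
sigma = 8.
d = 10/8 = 1.2500

1.2500


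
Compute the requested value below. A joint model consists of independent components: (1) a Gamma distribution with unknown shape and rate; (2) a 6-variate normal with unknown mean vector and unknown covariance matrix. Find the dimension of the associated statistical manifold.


The dimension of a statistical manifold equals the number of free
(independent) real parameters of the model. For a product of independent
blocks the parameter counts add.
- Gamma (shape, rate): 2.
- 6-variate normal: 6 (mean) + 6*7/2 = 21 (symmetric covariance) = 27.
Total = 2 + 27 = 29.
Dimension = 29

29


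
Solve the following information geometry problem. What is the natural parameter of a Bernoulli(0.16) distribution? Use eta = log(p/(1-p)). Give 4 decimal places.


Natural parameter for Bernoulli: eta = log(p/(1-p)).
p = 0.16, 1-p = 0.84.
p/(1-p) = 0.190476.
eta = log(0.190476) = -1.6582

-1.6582


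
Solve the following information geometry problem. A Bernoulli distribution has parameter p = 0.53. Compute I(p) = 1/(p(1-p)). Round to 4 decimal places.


For Bernoulli(p), Fisher information is I(p) = 1/(p*(1-p)).
p = 0.53, 1-p = 0.47.
p*(1-p) = 0.2491.
I(p) = 1/0.2491 = 4.0145

4.0145


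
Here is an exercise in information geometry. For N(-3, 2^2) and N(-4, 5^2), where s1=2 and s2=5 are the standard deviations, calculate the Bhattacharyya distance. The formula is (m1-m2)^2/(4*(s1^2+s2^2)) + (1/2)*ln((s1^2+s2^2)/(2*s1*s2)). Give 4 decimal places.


Bhattacharyya distance between two Gaussians:
DB = (m1-m2)^2/(4*(s1^2+s2^2)) + (1/2)*ln((s1^2+s2^2)/(2*s1*s2)).
(m1-m2)^2 = (1)^2 = 1.
s1^2+s2^2 = 4 + 25 = 29.
term1 = 1/116 = 0.008621.
term2 = 0.5*ln(29/20.0) = 0.185782.
DB = 0.008621 + 0.185782 = 0.1944

0.1944


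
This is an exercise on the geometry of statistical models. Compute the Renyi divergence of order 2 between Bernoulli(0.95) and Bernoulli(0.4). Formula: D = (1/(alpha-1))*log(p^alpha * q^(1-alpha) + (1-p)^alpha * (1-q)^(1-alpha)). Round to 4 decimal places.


Renyi divergence of order alpha between Bernoulli distributions:
D = (1/(alpha-1))*log(p^alpha * q^(1-alpha) + (1-p)^alpha * (1-q)^(1-alpha)).
alpha = 2, p = 0.95, q = 0.4.
p^alpha * q^(1-alpha) = 0.95^2 * 0.4^-1 = 2.25625.
(1-p)^alpha * (1-q)^(1-alpha) = 0.05^2 * 0.6^-1 = 0.004167.
sum = 2.25625 + 0.004167 = 2.260417.
D = (1/1)*log(2.260417) = 0.8155

0.8155


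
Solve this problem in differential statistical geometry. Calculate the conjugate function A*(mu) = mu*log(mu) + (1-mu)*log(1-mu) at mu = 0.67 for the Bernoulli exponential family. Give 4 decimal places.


Legendre transform for Bernoulli:
A*(mu) = mu*log(mu) + (1-mu)*log(1-mu).
mu = 0.67, 1-mu = 0.33.
mu*log(mu) = 0.67*log(0.67) = -0.26832.
(1-mu)*log(1-mu) = 0.33*log(0.33) = -0.365859.
A* = -0.26832 + -0.365859 = -0.6342

-0.6342


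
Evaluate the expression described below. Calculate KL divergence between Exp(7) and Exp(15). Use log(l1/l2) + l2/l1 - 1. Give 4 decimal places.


KL divergence for exponential family:
KL = log(l1/l2) + l2/l1 - 1.
log(7/15) = -0.76214.
15/7 = 2.142857.
KL = -0.76214 + 2.142857 - 1 = 0.3807

0.3807


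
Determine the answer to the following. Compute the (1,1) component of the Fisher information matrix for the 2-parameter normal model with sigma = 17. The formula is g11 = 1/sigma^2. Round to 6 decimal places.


For the 2-parameter normal family, the Fisher metric has:
  g11 = 1/sigma^2, g22 = 2/sigma^2.
sigma = 17, sigma^2 = 289.
g11 = 0.003460

0.003460


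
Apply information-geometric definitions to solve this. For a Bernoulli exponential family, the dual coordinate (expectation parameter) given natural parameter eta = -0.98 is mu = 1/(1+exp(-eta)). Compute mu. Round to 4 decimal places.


Dual coordinate (expectation parameter) for Bernoulli:
mu = 1/(1+exp(-eta)).
eta = -0.98.
exp(-eta) = exp(0.98) = 2.664456.
mu = 1/(1+2.664456) = 0.2729

0.2729


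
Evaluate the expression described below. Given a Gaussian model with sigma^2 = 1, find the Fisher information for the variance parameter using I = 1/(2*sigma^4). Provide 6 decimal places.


Fisher information for variance: I(sigma^2) = 1/(2*sigma^4).
sigma^2 = 1, so sigma^4 = 1.
I = 1/(2*1) = 1/2 = 0.500000

0.500000


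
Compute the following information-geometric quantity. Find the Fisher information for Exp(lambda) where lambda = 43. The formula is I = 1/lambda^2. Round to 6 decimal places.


Fisher information for exponential: I(lambda) = 1/lambda^2.
lambda = 43, lambda^2 = 1849.
I = 1/1849 = 0.000541

0.000541


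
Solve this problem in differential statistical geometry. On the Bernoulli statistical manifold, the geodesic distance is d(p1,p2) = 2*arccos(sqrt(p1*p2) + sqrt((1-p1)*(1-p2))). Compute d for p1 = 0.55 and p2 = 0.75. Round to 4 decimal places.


Geodesic distance on Bernoulli manifold:
d(p1,p2) = 2*arccos(sqrt(p1*p2) + sqrt((1-p1)*(1-p2))).
sqrt(p1*p2) = sqrt(0.55*0.75) = 0.642262.
sqrt((1-p1)*(1-p2)) = sqrt(0.45*0.25) = 0.33541.
arg = 0.642262 + 0.33541 = 0.977672.
d = 2*arccos(0.977672) = 0.4234

0.4234


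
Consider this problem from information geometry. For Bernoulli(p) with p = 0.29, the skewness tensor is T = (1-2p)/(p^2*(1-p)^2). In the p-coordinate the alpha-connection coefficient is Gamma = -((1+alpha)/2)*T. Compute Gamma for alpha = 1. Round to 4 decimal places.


Skewness (Amari-Chentsov) tensor: T = (1-2p)/(p^2*(1-p)^2).
p = 0.29, 1-2p = 0.42, p^2 = 0.0841, (1-p)^2 = 0.5041.
T = 0.42/(0.0841 * 0.5041) = 9.906873.
In the p-coordinate, Gamma^(alpha) = Gamma^(0) - (alpha/2)*T with Gamma^(0) = (1/2)*g'(p) = -T/2,
so Gamma^(alpha) = -((1+alpha)/2)*T.
alpha = 1, -(1+alpha)/2 = -1.0.
Gamma = -1.0 * 9.906873 = -9.9069

-9.9069
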